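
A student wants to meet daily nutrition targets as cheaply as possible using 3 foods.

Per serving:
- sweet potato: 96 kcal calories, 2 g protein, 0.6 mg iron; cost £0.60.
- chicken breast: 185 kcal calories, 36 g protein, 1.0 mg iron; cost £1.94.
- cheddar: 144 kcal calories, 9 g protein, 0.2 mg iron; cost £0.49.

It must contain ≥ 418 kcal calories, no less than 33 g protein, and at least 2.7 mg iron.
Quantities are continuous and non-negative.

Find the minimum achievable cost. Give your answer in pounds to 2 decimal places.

£3.39

This is a linear program. Let x1 = servings of sweet potato, x2 = servings of chicken breast, x3 = servings of cheddar.
min 0.6x1 + 1.94x2 + 0.49x3 with:
  96x1 + 185x2 + 144x3 ≥ 418   (calories)
  2x1 + 36x2 + 9x3 ≥ 33   (protein)
  0.6x1 + 1x2 + 0.2x3 ≥ 2.7   (iron)
  x1, x2, x3 ≥ 0.
The minimum-cost mix takes nothing from cheddar — only sweet potato, chicken breast. Binding constraints: protein and iron.
Solving gives x1 = 3.276, x2 = 0.7347.
Cost = 0.6·3.276 + 1.94·0.7347 = 3.3909.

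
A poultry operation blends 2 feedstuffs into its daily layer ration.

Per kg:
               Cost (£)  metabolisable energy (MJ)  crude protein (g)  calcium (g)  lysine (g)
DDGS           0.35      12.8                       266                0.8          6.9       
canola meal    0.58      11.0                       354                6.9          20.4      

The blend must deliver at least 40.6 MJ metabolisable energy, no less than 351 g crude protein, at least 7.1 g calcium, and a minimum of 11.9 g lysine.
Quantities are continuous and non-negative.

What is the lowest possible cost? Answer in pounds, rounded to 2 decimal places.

£1.32

Let x1 = kg of DDGS, x2 = kg of canola meal.
Minimize 0.35x1 + 0.58x2 with:
  12.8x1 + 11x2 ≥ 40.6   (metabolisable energy)
  266x1 + 354x2 ≥ 351   (crude protein)
  0.8x1 + 6.9x2 ≥ 7.1   (calcium)
  6.9x1 + 20.4x2 ≥ 11.9   (lysine)
  x1, x2 ≥ 0.
Both inputs are positive at the optimum. The metabolisable energy and calcium requirements are met with equality.
So DDGS = 2.541 kg, canola meal = 0.7344 kg.
Hence cost = 0.35·2.541 + 0.58·0.7344 = £1.3153.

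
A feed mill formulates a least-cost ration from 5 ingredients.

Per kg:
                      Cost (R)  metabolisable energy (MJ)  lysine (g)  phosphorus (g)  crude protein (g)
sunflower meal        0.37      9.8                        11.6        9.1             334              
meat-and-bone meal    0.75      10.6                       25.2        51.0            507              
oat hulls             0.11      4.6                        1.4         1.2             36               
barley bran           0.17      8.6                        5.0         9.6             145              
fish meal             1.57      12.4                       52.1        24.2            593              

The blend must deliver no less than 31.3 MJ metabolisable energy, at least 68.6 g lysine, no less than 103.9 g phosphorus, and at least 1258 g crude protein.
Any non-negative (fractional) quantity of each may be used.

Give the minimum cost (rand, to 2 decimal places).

Let x1 = kg of sunflower meal, x2 = kg of meat-and-bone meal, x3 = kg of oat hulls, x4 = kg of barley bran, x5 = kg of fish meal.
min 0.37x1 + 0.75x2 + 0.11x3 + 0.17x4 + 1.57x5 subject to:
  9.8x1 + 10.6x2 + 4.6x3 + 8.6x4 + 12.4x5 ≥ 31.3   (metabolisable energy)
  11.6x1 + 25.2x2 + 1.4x3 + 5x4 + 52.1x5 ≥ 68.6   (lysine)
  9.1x1 + 51x2 + 1.2x3 + 9.6x4 + 24.2x5 ≥ 103.9   (phosphorus)
  334x1 + 507x2 + 36x3 + 145x4 + 593x5 ≥ 1258   (crude protein)
  x1, x2, x3, x4, x5 ≥ 0.
The cheapest feasible vertex uses only meat-and-bone meal, barley bran; sunflower meal, oat hulls, fish meal are not used. Binding constraints: metabolisable energy and lysine.
That vertex is x2 = 2.648, x4 = 0.3763.
Hence cost = 0.75·2.648 + 0.17·0.3763 = R2.0500.

R2.05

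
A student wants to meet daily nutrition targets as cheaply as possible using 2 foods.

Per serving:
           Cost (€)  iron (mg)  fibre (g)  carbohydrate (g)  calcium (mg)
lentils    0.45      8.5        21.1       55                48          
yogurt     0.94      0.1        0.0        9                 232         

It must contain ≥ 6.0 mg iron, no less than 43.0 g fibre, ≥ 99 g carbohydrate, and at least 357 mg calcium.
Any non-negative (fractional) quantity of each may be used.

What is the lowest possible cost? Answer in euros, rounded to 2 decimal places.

Let x1 = servings of lentils, x2 = servings of yogurt.
min 0.45x1 + 0.94x2 s.t.:
  8.5x1 + 0.1x2 ≥ 6   (iron)
  21.1x1 ≥ 43   (fibre)
  55x1 + 9x2 ≥ 99   (carbohydrate)
  48x1 + 232x2 ≥ 357   (calcium)
  x1, x2 ≥ 0.
Both inputs are positive at the optimum. The fibre and calcium requirements are met with equality.
Optimal quantities: lentils = 2.038 servings, yogurt = 1.117 servings.
Cost = 0.45·2.038 + 0.94·1.117 = 1.9671.

€1.97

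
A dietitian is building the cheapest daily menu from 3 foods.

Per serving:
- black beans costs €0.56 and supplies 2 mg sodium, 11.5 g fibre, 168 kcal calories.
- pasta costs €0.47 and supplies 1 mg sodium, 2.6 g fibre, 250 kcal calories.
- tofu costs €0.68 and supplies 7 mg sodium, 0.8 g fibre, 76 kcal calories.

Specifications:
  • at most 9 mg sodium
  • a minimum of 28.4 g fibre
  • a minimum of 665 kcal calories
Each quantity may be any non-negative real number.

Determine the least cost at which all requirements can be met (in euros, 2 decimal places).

Let x1 = servings of black beans, x2 = servings of pasta, x3 = servings of tofu.
Minimize 0.56x1 + 0.47x2 + 0.68x3 subject to:
  2x1 + 1x2 + 7x3 ≤ 9   (sodium)
  11.5x1 + 2.6x2 + 0.8x3 ≥ 28.4   (fibre)
  168x1 + 250x2 + 76x3 ≥ 665   (calories)
  x1, x2, x3 ≥ 0.
The optimal basis is {black beans, pasta}; tofu drops out. Binding constraints: fibre and calories.
That vertex is x1 = 2.203, x2 = 1.18.
Total cost: 0.56·2.203 + 0.47·1.18 = 1.7883.

€1.79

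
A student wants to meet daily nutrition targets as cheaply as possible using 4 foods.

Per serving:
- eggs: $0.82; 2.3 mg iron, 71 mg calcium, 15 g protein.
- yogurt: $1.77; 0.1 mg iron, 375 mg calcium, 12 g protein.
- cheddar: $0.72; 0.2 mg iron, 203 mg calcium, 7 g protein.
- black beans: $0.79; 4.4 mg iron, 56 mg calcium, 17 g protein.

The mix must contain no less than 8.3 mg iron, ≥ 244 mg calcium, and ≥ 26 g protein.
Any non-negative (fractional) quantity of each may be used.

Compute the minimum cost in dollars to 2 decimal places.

$1.96

Set it up as a linear program. Let x1 = servings of eggs, x2 = servings of yogurt, x3 = servings of cheddar, x4 = servings of black beans.
Minimise 0.82x1 + 1.77x2 + 0.72x3 + 0.79x4 subject to:
  2.3x1 + 0.1x2 + 0.2x3 + 4.4x4 ≥ 8.3   (iron)
  71x1 + 375x2 + 203x3 + 56x4 ≥ 244   (calcium)
  15x1 + 12x2 + 7x3 + 17x4 ≥ 26   (protein)
  x1, x2, x3, x4 ≥ 0.
The cheapest feasible vertex uses only cheddar, black beans; eggs, yogurt are not used. The iron and calcium requirements are met with equality.
So cheddar = 0.6902 servings, black beans = 1.855 servings.
Total cost: 0.72·0.6902 + 0.79·1.855 = 1.9624.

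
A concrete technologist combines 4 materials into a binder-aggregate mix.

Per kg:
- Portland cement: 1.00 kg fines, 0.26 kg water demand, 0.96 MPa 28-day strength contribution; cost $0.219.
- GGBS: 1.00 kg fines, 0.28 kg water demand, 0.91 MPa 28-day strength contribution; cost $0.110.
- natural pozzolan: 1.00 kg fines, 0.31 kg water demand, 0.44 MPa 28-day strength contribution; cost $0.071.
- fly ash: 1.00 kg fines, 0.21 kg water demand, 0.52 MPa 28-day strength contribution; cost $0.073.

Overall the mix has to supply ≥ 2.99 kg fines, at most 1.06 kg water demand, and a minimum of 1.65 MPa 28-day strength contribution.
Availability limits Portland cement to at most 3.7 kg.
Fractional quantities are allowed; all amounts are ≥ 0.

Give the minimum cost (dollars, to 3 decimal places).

Let x1 = kg of Portland cement, x2 = kg of GGBS, x3 = kg of natural pozzolan, x4 = kg of fly ash.
Minimise 0.219x1 + 0.11x2 + 0.071x3 + 0.073x4 s.t.:
  1x1 + 1x2 + 1x3 + 1x4 ≥ 2.99   (fines)
  0.26x1 + 0.28x2 + 0.31x3 + 0.21x4 ≤ 1.06   (water demand)
  0.96x1 + 0.91x2 + 0.44x3 + 0.52x4 ≥ 1.65   (28-day strength contribution)
  x1 ≤ 3.7
  x1, x2, x3, x4 ≥ 0.
The cheapest feasible vertex uses only GGBS, fly ash; Portland cement, natural pozzolan are not used. There the fines and 28-day strength contribution constraints are tight.
Optimal quantities: GGBS = 0.2441 kg, fly ash = 2.746 kg.
Objective = 0.11·0.2441 + 0.073·2.746 = 0.22731.

$0.227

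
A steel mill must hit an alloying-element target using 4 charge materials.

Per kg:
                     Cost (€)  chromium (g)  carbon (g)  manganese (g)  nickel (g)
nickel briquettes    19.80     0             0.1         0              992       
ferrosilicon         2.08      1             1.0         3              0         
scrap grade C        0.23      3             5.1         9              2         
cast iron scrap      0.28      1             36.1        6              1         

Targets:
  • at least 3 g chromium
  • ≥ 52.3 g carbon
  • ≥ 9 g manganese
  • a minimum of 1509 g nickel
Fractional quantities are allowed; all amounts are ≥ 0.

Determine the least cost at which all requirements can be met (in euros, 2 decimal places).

€30.58

Let x1 = kg of nickel briquettes, x2 = kg of ferrosilicon, x3 = kg of scrap grade C, x4 = kg of cast iron scrap.
Minimise 19.8x1 + 2.08x2 + 0.23x3 + 0.28x4 with:
  1x2 + 3x3 + 1x4 ≥ 3   (chromium)
  0.1x1 + 1x2 + 5.1x3 + 36.1x4 ≥ 52.3   (carbon)
  3x2 + 9x3 + 6x4 ≥ 9   (manganese)
  992x1 + 2x3 + 1x4 ≥ 1509   (nickel)
  x1, x2, x3, x4 ≥ 0.
The cheapest feasible vertex uses only nickel briquettes, scrap grade C, cast iron scrap; ferrosilicon is not used. There the chromium, carbon, nickel constraints are tight.
Optimal quantities: nickel briquettes = 1.519 kg, scrap grade C = 0.5441 kg, cast iron scrap = 1.368 kg.
Hence cost = 19.8·1.519 + 0.23·0.5441 + 0.28·1.368 = €30.5844.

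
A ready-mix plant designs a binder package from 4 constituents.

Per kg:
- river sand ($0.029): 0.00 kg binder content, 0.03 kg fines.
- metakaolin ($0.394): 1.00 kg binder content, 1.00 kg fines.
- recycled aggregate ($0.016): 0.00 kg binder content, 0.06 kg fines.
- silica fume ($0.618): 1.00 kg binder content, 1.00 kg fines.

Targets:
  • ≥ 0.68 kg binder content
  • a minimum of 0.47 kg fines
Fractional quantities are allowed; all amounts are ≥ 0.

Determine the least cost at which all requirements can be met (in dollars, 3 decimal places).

Let x1 = kg of river sand, x2 = kg of metakaolin, x3 = kg of recycled aggregate, x4 = kg of silica fume.
Minimize 0.029x1 + 0.394x2 + 0.016x3 + 0.618x4 s.t.:
  1x2 + 1x4 ≥ 0.68   (binder content)
  0.03x1 + 1x2 + 0.06x3 + 1x4 ≥ 0.47   (fines)
  x1, x2, x3, x4 ≥ 0.
At the optimum only metakaolin is positive (river sand, recycled aggregate, silica fume = 0). Binding constraint: binder content.
Optimal quantities: metakaolin = 0.68 kg.
Cost = 0.394·0.68 = 0.26792.

$0.268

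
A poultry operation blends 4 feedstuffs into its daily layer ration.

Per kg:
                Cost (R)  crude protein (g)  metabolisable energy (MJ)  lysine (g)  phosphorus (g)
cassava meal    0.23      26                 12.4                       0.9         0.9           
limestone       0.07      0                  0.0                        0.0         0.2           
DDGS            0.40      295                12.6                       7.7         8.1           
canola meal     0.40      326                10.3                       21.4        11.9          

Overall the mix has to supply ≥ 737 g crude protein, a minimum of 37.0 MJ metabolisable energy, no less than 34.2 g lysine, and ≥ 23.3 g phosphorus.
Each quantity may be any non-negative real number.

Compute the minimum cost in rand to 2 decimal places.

R1.12

Let x1 = kg of cassava meal, x2 = kg of limestone, x3 = kg of DDGS, x4 = kg of canola meal.
Minimize 0.23x1 + 0.07x2 + 0.4x3 + 0.4x4 s.t.:
  26x1 + 295x3 + 326x4 ≥ 737   (crude protein)
  12.4x1 + 12.6x3 + 10.3x4 ≥ 37   (metabolisable energy)
  0.9x1 + 7.7x3 + 21.4x4 ≥ 34.2   (lysine)
  0.9x1 + 0.2x2 + 8.1x3 + 11.9x4 ≥ 23.3   (phosphorus)
  x1, x2, x3, x4 ≥ 0.
The minimum-cost mix takes nothing from limestone — only cassava meal, DDGS, canola meal. There the crude protein, metabolisable energy, lysine constraints are tight.
So cassava meal = 0.857 kg, DDGS = 1.156 kg, canola meal = 1.146 kg.
Cost = 0.23·0.857 + 0.4·1.156 + 0.4·1.146 = 1.1179.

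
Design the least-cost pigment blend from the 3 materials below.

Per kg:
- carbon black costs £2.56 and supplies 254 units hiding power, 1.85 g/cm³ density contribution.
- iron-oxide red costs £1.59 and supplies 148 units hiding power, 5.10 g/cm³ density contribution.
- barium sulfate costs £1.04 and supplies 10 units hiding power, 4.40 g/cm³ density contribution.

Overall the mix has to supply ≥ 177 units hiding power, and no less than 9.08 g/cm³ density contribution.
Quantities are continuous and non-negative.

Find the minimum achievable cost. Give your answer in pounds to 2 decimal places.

Set it up as a linear program. Let x1 = kg of carbon black, x2 = kg of iron-oxide red, x3 = kg of barium sulfate.
min 2.56x1 + 1.59x2 + 1.04x3 subject to:
  254x1 + 148x2 + 10x3 ≥ 177   (hiding power)
  1.85x1 + 5.1x2 + 4.4x3 ≥ 9.08   (density contribution)
  x1, x2, x3 ≥ 0.
The optimal basis is {iron-oxide red, barium sulfate}; carbon black drops out. Binding constraints: hiding power and density contribution.
That vertex is x2 = 1.146, x3 = 0.735.
Total cost: 1.59·1.146 + 1.04·0.735 = 2.5865.

£2.59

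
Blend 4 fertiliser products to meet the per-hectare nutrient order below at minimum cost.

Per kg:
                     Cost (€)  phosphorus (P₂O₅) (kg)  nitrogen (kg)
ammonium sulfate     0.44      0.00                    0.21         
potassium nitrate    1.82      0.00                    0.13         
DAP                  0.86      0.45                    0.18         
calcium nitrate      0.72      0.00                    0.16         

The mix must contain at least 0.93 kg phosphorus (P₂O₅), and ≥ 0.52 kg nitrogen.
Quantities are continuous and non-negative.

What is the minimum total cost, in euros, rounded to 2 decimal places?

Let x1 = kg of ammonium sulfate, x2 = kg of potassium nitrate, x3 = kg of DAP, x4 = kg of calcium nitrate.
Minimise 0.44x1 + 1.82x2 + 0.86x3 + 0.72x4 subject to:
  0.45x3 ≥ 0.93   (phosphorus (P₂O₅))
  0.21x1 + 0.13x2 + 0.18x3 + 0.16x4 ≥ 0.52   (nitrogen)
  x1, x2, x3, x4 ≥ 0.
The optimal basis is {ammonium sulfate, DAP}; potassium nitrate, calcium nitrate drop out. There the phosphorus (P₂O₅) and nitrogen constraints are tight.
So ammonium sulfate = 0.7048 kg, DAP = 2.067 kg.
Objective = 0.44·0.7048 + 0.86·2.067 = 2.0877.

€2.09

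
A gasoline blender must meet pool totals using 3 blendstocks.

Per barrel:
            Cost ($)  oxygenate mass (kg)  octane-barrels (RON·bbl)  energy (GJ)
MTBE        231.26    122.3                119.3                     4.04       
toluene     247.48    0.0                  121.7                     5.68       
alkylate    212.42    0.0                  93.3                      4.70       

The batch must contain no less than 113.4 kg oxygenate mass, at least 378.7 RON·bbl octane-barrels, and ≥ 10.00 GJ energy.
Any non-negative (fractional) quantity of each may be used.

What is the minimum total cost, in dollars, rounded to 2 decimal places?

$734.10

Set it up as a linear program. Let x1 = barrels of MTBE, x2 = barrels of toluene, x3 = barrels of alkylate.
Minimise 231.26x1 + 247.48x2 + 212.42x3 s.t.:
  122.3x1 ≥ 113.4   (oxygenate mass)
  119.3x1 + 121.7x2 + 93.3x3 ≥ 378.7   (octane-barrels)
  4.04x1 + 5.68x2 + 4.7x3 ≥ 10   (energy)
  x1, x2, x3 ≥ 0.
The optimal basis is {MTBE}; toluene, alkylate drop out. Binding constraint: octane-barrels.
Solving gives x1 = 3.17435.
Hence cost = 231.26·3.17435 = $734.1002.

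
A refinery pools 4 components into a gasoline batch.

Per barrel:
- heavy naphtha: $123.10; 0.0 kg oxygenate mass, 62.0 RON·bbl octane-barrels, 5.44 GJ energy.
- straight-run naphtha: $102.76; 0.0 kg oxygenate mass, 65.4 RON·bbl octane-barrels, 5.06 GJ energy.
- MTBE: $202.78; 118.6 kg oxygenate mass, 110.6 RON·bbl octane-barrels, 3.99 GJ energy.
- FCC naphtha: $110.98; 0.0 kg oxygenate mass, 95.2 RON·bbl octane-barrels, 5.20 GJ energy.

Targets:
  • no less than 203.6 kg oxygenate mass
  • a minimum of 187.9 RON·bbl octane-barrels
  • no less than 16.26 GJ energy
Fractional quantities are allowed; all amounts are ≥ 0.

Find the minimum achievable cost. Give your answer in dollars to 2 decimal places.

$539.22

Let x1 = barrels of heavy naphtha, x2 = barrels of straight-run naphtha, x3 = barrels of MTBE, x4 = barrels of FCC naphtha.
Minimise 123.1x1 + 102.76x2 + 202.78x3 + 110.98x4 s.t.:
  118.6x3 ≥ 203.6   (oxygenate mass)
  62x1 + 65.4x2 + 110.6x3 + 95.2x4 ≥ 187.9   (octane-barrels)
  5.44x1 + 5.06x2 + 3.99x3 + 5.2x4 ≥ 16.26   (energy)
  x1, x2, x3, x4 ≥ 0.
At the optimum only straight-run naphtha, MTBE are positive (heavy naphtha, FCC naphtha = 0). Binding constraints: oxygenate mass and energy.
Optimal quantities: straight-run naphtha = 1.85976 barrels, MTBE = 1.71669 barrels.
Cost = 102.76·1.85976 + 202.78·1.71669 = 539.2193.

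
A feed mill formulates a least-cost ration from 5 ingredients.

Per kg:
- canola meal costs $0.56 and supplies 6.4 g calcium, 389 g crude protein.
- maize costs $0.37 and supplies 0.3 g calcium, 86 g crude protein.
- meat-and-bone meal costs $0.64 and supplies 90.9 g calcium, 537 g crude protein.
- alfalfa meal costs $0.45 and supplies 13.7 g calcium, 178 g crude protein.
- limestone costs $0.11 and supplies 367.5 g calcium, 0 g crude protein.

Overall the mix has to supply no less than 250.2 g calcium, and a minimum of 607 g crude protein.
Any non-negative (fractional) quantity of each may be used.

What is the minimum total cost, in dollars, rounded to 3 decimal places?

Let x1 = kg of canola meal, x2 = kg of maize, x3 = kg of meat-and-bone meal, x4 = kg of alfalfa meal, x5 = kg of limestone.
Minimise 0.56x1 + 0.37x2 + 0.64x3 + 0.45x4 + 0.11x5 with:
  6.4x1 + 0.3x2 + 90.9x3 + 13.7x4 + 367.5x5 ≥ 250.2   (calcium)
  389x1 + 86x2 + 537x3 + 178x4 ≥ 607   (crude protein)
  x1, x2, x3, x4, x5 ≥ 0.
The cheapest feasible vertex uses only meat-and-bone meal, limestone; canola meal, maize, alfalfa meal are not used. Binding constraints: calcium and crude protein.
Optimal quantities: meat-and-bone meal = 1.1304 kg, limestone = 0.40123 kg.
Total cost: 0.64·1.1304 + 0.11·0.40123 = 0.76759.

$0.768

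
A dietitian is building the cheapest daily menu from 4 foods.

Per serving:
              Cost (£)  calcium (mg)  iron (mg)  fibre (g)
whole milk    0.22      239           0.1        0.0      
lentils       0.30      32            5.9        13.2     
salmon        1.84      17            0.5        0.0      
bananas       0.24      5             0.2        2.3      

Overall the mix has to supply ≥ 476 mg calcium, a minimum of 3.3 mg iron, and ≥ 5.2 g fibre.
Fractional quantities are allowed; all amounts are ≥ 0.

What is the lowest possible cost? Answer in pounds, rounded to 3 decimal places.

Let x1 = servings of whole milk, x2 = servings of lentils, x3 = servings of salmon, x4 = servings of bananas.
Minimise 0.22x1 + 0.3x2 + 1.84x3 + 0.24x4 subject to:
  239x1 + 32x2 + 17x3 + 5x4 ≥ 476   (calcium)
  0.1x1 + 5.9x2 + 0.5x3 + 0.2x4 ≥ 3.3   (iron)
  13.2x2 + 2.3x4 ≥ 5.2   (fibre)
  x1, x2, x3, x4 ≥ 0.
The cheapest feasible vertex uses only whole milk, lentils; salmon, bananas are not used. There the calcium and iron constraints are tight.
So whole milk = 1.921 servings, lentils = 0.5268 servings.
Hence cost = 0.22·1.921 + 0.3·0.5268 = £0.58066.

£0.581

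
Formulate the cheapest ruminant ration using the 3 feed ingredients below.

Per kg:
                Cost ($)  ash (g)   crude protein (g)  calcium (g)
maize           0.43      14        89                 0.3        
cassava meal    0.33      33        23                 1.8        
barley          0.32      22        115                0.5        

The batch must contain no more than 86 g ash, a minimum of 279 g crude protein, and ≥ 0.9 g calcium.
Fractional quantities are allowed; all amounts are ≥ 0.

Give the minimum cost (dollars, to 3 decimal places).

$0.776

Let x1 = kg of maize, x2 = kg of cassava meal, x3 = kg of barley.
min 0.43x1 + 0.33x2 + 0.32x3 s.t.:
  14x1 + 33x2 + 22x3 ≤ 86   (ash)
  89x1 + 23x2 + 115x3 ≥ 279   (crude protein)
  0.3x1 + 1.8x2 + 0.5x3 ≥ 0.9   (calcium)
  x1, x2, x3 ≥ 0.
The minimum-cost mix takes nothing from maize, cassava meal — only barley. The crude protein requirement is met with equality.
Optimal quantities: barley = 2.426 kg.
Cost = 0.32·2.426 = 0.77632.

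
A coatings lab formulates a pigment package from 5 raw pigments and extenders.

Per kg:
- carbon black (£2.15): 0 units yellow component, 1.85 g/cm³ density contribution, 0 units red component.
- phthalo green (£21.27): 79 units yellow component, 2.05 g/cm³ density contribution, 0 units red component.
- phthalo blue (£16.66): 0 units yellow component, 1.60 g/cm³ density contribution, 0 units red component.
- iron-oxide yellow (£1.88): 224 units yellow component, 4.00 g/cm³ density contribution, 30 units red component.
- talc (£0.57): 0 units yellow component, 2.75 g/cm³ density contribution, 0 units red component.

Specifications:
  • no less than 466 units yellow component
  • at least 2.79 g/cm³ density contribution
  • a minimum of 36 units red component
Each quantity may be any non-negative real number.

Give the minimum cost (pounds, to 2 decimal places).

Let x1 = kg of carbon black, x2 = kg of phthalo green, x3 = kg of phthalo blue, x4 = kg of iron-oxide yellow, x5 = kg of talc.
Minimise 2.15x1 + 21.27x2 + 16.66x3 + 1.88x4 + 0.57x5 with:
  79x2 + 224x4 ≥ 466   (yellow component)
  1.85x1 + 2.05x2 + 1.6x3 + 4x4 + 2.75x5 ≥ 2.79   (density contribution)
  30x4 ≥ 36   (red component)
  x1, x2, x3, x4, x5 ≥ 0.
The cheapest feasible vertex uses only iron-oxide yellow; carbon black, phthalo green, phthalo blue, talc are not used. The yellow component requirement is met with equality.
That vertex is x4 = 2.08.
Total cost: 1.88·2.08 = 3.9104.

£3.91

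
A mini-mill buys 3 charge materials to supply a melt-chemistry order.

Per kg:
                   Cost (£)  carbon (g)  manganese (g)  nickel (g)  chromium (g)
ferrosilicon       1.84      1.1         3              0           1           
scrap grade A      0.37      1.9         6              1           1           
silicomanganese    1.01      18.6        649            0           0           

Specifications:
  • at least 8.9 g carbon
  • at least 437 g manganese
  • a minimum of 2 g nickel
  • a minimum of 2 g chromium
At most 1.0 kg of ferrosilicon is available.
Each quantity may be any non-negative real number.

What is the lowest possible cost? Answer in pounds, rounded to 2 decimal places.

£1.40

Let x1 = kg of ferrosilicon, x2 = kg of scrap grade A, x3 = kg of silicomanganese.
Minimise 1.84x1 + 0.37x2 + 1.01x3 subject to:
  1.1x1 + 1.9x2 + 18.6x3 ≥ 8.9   (carbon)
  3x1 + 6x2 + 649x3 ≥ 437   (manganese)
  1x2 ≥ 2   (nickel)
  1x1 + 1x2 ≥ 2   (chromium)
  x1 ≤ 1
  x1, x2, x3 ≥ 0.
The minimum-cost mix takes nothing from ferrosilicon — only scrap grade A, silicomanganese. The manganese, nickel, chromium requirements are met with equality.
Solving gives x2 = 2, x3 = 0.6549.
Hence cost = 0.37·2 + 1.01·0.6549 = £1.4014.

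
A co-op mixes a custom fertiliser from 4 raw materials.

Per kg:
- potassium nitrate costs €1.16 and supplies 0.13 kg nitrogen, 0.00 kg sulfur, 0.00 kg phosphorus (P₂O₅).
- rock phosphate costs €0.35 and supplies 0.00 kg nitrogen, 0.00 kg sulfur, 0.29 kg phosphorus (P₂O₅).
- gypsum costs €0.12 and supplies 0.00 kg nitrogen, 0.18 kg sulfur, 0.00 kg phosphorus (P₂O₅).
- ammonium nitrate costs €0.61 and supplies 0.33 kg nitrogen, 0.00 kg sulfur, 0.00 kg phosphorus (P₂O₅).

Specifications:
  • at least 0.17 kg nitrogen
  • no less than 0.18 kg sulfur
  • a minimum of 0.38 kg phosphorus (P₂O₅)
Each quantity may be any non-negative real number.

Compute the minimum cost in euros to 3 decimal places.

Set it up as a linear program. Let x1 = kg of potassium nitrate, x2 = kg of rock phosphate, x3 = kg of gypsum, x4 = kg of ammonium nitrate.
min 1.16x1 + 0.35x2 + 0.12x3 + 0.61x4 with:
  0.13x1 + 0.33x4 ≥ 0.17   (nitrogen)
  0.18x3 ≥ 0.18   (sulfur)
  0.29x2 ≥ 0.38   (phosphorus (P₂O₅))
  x1, x2, x3, x4 ≥ 0.
The minimum-cost mix takes nothing from potassium nitrate — only rock phosphate, gypsum, ammonium nitrate. There the nitrogen, sulfur, phosphorus (P₂O₅) constraints are tight.
Optimal quantities: rock phosphate = 1.31 kg, gypsum = 1 kg, ammonium nitrate = 0.5152 kg.
Hence cost = 0.35·1.31 + 0.12·1 + 0.61·0.5152 = €0.89277.

€0.893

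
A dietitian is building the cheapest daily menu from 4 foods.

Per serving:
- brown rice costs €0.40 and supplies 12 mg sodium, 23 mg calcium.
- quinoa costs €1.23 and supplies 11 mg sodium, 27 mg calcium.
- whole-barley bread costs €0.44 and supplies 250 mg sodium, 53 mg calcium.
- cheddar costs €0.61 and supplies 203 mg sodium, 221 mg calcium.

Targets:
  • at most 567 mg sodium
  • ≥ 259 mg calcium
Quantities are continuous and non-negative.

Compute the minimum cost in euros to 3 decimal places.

Let x1 = servings of brown rice, x2 = servings of quinoa, x3 = servings of whole-barley bread, x4 = servings of cheddar.
min 0.4x1 + 1.23x2 + 0.44x3 + 0.61x4 with:
  12x1 + 11x2 + 250x3 + 203x4 ≤ 567   (sodium)
  23x1 + 27x2 + 53x3 + 221x4 ≥ 259   (calcium)
  x1, x2, x3, x4 ≥ 0.
At the optimum only cheddar is positive (brown rice, quinoa, whole-barley bread = 0). The calcium requirement is met with equality.
That vertex is x4 = 1.172.
Objective = 0.61·1.172 = 0.71492.

€0.715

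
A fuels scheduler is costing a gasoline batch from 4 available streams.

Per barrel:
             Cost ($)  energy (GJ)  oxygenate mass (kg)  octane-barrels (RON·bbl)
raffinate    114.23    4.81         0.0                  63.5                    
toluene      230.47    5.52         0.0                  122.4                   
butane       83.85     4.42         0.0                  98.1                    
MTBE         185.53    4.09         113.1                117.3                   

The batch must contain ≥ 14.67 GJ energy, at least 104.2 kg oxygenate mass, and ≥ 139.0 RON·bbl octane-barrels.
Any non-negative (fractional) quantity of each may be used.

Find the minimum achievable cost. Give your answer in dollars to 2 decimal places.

$377.74

Set it up as a linear program. Let x1 = barrels of raffinate, x2 = barrels of toluene, x3 = barrels of butane, x4 = barrels of MTBE.
Minimize 114.23x1 + 230.47x2 + 83.85x3 + 185.53x4 subject to:
  4.81x1 + 5.52x2 + 4.42x3 + 4.09x4 ≥ 14.67   (energy)
  113.1x4 ≥ 104.2   (oxygenate mass)
  63.5x1 + 122.4x2 + 98.1x3 + 117.3x4 ≥ 139   (octane-barrels)
  x1, x2, x3, x4 ≥ 0.
The cheapest feasible vertex uses only butane, MTBE; raffinate, toluene are not used. Binding constraints: energy and oxygenate mass.
So butane = 2.46648 barrels, MTBE = 0.921309 barrels.
Total cost: 83.85·2.46648 + 185.53·0.921309 = 377.7448.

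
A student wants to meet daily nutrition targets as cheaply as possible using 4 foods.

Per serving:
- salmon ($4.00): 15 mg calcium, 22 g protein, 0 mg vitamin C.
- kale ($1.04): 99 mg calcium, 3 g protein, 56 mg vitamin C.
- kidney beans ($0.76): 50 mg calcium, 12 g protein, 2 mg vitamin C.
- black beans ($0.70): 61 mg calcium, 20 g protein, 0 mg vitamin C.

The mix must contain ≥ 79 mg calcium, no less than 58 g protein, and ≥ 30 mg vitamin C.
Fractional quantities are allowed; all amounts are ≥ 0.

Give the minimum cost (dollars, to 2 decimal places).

$2.53

Let x1 = servings of salmon, x2 = servings of kale, x3 = servings of kidney beans, x4 = servings of black beans.
Minimize 4x1 + 1.04x2 + 0.76x3 + 0.7x4 s.t.:
  15x1 + 99x2 + 50x3 + 61x4 ≥ 79   (calcium)
  22x1 + 3x2 + 12x3 + 20x4 ≥ 58   (protein)
  56x2 + 2x3 ≥ 30   (vitamin C)
  x1, x2, x3, x4 ≥ 0.
The optimal basis is {kale, black beans}; salmon, kidney beans drop out. The protein and vitamin C requirements are met with equality.
Solving gives x2 = 0.5357, x4 = 2.82.
Total cost: 1.04·0.5357 + 0.7·2.82 = 2.5311.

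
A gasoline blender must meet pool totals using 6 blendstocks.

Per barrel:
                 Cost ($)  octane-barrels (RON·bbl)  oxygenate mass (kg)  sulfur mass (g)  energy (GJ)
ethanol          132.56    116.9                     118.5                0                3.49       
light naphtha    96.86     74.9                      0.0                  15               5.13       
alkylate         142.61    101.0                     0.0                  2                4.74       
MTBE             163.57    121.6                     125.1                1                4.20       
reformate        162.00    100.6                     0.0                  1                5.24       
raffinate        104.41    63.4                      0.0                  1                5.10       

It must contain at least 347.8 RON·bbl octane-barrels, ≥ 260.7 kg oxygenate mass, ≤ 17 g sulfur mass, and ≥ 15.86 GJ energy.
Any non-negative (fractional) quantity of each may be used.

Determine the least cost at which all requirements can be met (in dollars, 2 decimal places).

Treat it as an LP. Let x1 = barrels of ethanol, x2 = barrels of light naphtha, x3 = barrels of alkylate, x4 = barrels of MTBE, x5 = barrels of reformate, x6 = barrels of raffinate.
Minimise 132.56x1 + 96.86x2 + 142.61x3 + 163.57x4 + 162x5 + 104.41x6 s.t.:
  116.9x1 + 74.9x2 + 101x3 + 121.6x4 + 100.6x5 + 63.4x6 ≥ 347.8   (octane-barrels)
  118.5x1 + 125.1x4 ≥ 260.7   (oxygenate mass)
  15x2 + 2x3 + 1x4 + 1x5 + 1x6 ≤ 17   (sulfur mass)
  3.49x1 + 5.13x2 + 4.74x3 + 4.2x4 + 5.24x5 + 5.1x6 ≥ 15.86   (energy)
  x1, x2, x3, x4, x5, x6 ≥ 0.
The optimal basis is {ethanol, light naphtha, raffinate}; alkylate, MTBE, reformate drop out. Binding constraints: oxygenate mass, sulfur mass, energy.
That vertex is x1 = 2.2, x2 = 1.1002, x6 = 0.49769.
Cost = 132.56·2.2 + 96.86·1.1002 + 104.41·0.49769 = 450.1612.

$450.16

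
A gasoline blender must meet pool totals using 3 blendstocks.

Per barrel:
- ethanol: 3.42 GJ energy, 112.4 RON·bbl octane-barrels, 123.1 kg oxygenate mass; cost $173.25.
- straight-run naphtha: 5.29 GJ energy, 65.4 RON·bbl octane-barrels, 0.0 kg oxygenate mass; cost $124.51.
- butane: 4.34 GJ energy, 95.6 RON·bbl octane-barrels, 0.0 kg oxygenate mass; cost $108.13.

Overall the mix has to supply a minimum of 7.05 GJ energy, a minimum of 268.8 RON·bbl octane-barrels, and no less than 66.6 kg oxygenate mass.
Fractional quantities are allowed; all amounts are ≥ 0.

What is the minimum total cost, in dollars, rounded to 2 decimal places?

Set it up as a linear program. Let x1 = barrels of ethanol, x2 = barrels of straight-run naphtha, x3 = barrels of butane.
Minimize 173.25x1 + 124.51x2 + 108.13x3 subject to:
  3.42x1 + 5.29x2 + 4.34x3 ≥ 7.05   (energy)
  112.4x1 + 65.4x2 + 95.6x3 ≥ 268.8   (octane-barrels)
  123.1x1 ≥ 66.6   (oxygenate mass)
  x1, x2, x3 ≥ 0.
The cheapest feasible vertex uses only ethanol, butane; straight-run naphtha is not used. There the octane-barrels and oxygenate mass constraints are tight.
Solving gives x1 = 0.54102, x3 = 2.1756.
Cost = 173.25·0.54102 + 108.13·2.1756 = 328.9793.

$328.98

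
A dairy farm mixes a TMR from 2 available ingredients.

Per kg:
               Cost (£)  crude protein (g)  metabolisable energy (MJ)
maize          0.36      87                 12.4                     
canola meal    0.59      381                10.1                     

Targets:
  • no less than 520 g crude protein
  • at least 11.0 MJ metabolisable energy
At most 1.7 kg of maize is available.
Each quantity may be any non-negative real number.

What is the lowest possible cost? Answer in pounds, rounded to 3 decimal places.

£0.805

Let x1 = kg of maize, x2 = kg of canola meal.
min 0.36x1 + 0.59x2 with:
  87x1 + 381x2 ≥ 520   (crude protein)
  12.4x1 + 10.1x2 ≥ 11   (metabolisable energy)
  x1 ≤ 1.7
  x1, x2 ≥ 0.
At the optimum only canola meal is positive (maize = 0). Binding constraint: crude protein.
So canola meal = 1.365 kg.
Total cost: 0.59·1.365 = 0.80535.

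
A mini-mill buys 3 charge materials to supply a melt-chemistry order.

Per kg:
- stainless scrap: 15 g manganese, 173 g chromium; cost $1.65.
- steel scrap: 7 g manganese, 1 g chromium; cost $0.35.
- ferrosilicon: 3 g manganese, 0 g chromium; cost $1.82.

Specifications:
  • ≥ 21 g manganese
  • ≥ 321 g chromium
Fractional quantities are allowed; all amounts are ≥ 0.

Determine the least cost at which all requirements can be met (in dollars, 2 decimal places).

Let x1 = kg of stainless scrap, x2 = kg of steel scrap, x3 = kg of ferrosilicon.
min 1.65x1 + 0.35x2 + 1.82x3 s.t.:
  15x1 + 7x2 + 3x3 ≥ 21   (manganese)
  173x1 + 1x2 ≥ 321   (chromium)
  x1, x2, x3 ≥ 0.
The optimal basis is {stainless scrap}; steel scrap, ferrosilicon drop out. The chromium requirement is met with equality.
Solving gives x1 = 1.855.
Hence cost = 1.65·1.855 = $3.0608.

$3.06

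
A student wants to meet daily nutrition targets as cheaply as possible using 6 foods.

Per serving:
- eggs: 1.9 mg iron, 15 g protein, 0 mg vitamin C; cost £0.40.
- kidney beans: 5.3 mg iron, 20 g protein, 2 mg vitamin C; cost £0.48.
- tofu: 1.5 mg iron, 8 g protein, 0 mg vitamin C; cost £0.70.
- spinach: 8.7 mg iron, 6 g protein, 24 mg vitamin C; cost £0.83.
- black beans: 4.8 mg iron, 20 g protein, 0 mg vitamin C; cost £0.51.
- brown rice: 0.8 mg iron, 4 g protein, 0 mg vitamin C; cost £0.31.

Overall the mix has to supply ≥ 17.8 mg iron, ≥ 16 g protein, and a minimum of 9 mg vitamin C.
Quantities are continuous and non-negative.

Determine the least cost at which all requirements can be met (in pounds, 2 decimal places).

This is a linear program. Let x1 = servings of eggs, x2 = servings of kidney beans, x3 = servings of tofu, x4 = servings of spinach, x5 = servings of black beans, x6 = servings of brown rice.
Minimize 0.4x1 + 0.48x2 + 0.7x3 + 0.83x4 + 0.51x5 + 0.31x6 s.t.:
  1.9x1 + 5.3x2 + 1.5x3 + 8.7x4 + 4.8x5 + 0.8x6 ≥ 17.8   (iron)
  15x1 + 20x2 + 8x3 + 6x4 + 20x5 + 4x6 ≥ 16   (protein)
  2x2 + 24x4 ≥ 9   (vitamin C)
  x1, x2, x3, x4, x5, x6 ≥ 0.
The cheapest feasible vertex uses only kidney beans, spinach; eggs, tofu, black beans, brown rice are not used. There the iron and vitamin C constraints are tight.
So kidney beans = 3.178 servings, spinach = 0.1102 servings.
Total cost: 0.48·3.178 + 0.83·0.1102 = 1.6169.

£1.62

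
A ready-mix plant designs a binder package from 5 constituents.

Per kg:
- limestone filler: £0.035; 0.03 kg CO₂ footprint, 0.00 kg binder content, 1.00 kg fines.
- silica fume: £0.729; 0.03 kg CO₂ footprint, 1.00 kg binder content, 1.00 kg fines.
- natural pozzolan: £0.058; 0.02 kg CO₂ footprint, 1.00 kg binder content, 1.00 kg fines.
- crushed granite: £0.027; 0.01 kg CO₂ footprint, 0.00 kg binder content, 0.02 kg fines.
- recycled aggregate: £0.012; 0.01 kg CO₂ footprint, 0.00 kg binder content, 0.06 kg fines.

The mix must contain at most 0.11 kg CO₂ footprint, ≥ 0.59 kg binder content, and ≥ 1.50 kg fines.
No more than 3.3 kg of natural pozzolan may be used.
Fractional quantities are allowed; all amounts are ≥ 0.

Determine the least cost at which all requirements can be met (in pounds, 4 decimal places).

Let x1 = kg of limestone filler, x2 = kg of silica fume, x3 = kg of natural pozzolan, x4 = kg of crushed granite, x5 = kg of recycled aggregate.
Minimize 0.035x1 + 0.729x2 + 0.058x3 + 0.027x4 + 0.012x5 with:
  0.03x1 + 0.03x2 + 0.02x3 + 0.01x4 + 0.01x5 ≤ 0.11   (CO₂ footprint)
  1x2 + 1x3 ≥ 0.59   (binder content)
  1x1 + 1x2 + 1x3 + 0.02x4 + 0.06x5 ≥ 1.5   (fines)
  x3 ≤ 3.3
  x1, x2, x3, x4, x5 ≥ 0.
The cheapest feasible vertex uses only limestone filler, natural pozzolan; silica fume, crushed granite, recycled aggregate are not used. Binding constraints: binder content and fines.
That vertex is x1 = 0.91, x3 = 0.59.
Cost = 0.035·0.91 + 0.058·0.59 = 0.066070.

£0.0661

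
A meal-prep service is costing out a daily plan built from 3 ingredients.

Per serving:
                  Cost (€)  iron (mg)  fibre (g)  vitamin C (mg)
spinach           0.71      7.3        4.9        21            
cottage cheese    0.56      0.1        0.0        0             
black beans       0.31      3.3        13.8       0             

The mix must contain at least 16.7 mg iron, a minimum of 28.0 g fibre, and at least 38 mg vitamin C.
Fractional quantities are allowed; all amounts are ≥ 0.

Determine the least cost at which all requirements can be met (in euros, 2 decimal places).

€1.71

Let x1 = servings of spinach, x2 = servings of cottage cheese, x3 = servings of black beans.
Minimize 0.71x1 + 0.56x2 + 0.31x3 subject to:
  7.3x1 + 0.1x2 + 3.3x3 ≥ 16.7   (iron)
  4.9x1 + 13.8x3 ≥ 28   (fibre)
  21x1 ≥ 38   (vitamin C)
  x1, x2, x3 ≥ 0.
The minimum-cost mix takes nothing from cottage cheese — only spinach, black beans. The fibre and vitamin C requirements are met with equality.
Optimal quantities: spinach = 1.81 servings, black beans = 1.386 servings.
Cost = 0.71·1.81 + 0.31·1.386 = 1.7148.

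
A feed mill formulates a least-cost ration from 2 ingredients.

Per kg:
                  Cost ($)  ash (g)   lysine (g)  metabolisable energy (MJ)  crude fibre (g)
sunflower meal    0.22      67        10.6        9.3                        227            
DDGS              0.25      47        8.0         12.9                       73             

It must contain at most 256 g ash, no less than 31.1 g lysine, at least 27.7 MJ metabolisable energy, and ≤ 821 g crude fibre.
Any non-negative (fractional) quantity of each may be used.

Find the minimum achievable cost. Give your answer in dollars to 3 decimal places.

$0.651

Let x1 = kg of sunflower meal, x2 = kg of DDGS.
Minimize 0.22x1 + 0.25x2 s.t.:
  67x1 + 47x2 ≤ 256   (ash)
  10.6x1 + 8x2 ≥ 31.1   (lysine)
  9.3x1 + 12.9x2 ≥ 27.7   (metabolisable energy)
  227x1 + 73x2 ≤ 821   (crude fibre)
  x1, x2 ≥ 0.
Both inputs are positive at the optimum. The lysine and metabolisable energy requirements are met with equality.
Optimal quantities: sunflower meal = 2.881 kg, DDGS = 0.07042 kg.
Hence cost = 0.22·2.881 + 0.25·0.07042 = $0.65143.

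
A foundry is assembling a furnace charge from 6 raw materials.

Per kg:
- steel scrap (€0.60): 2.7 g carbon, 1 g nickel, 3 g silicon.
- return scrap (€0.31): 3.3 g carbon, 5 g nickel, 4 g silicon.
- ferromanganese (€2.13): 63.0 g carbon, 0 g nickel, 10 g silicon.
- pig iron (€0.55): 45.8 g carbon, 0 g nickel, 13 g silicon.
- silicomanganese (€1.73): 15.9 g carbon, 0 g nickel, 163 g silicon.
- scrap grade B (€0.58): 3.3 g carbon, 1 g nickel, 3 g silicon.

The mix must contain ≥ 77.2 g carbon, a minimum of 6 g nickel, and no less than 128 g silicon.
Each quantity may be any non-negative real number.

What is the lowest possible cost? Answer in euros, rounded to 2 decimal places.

Let x1 = kg of steel scrap, x2 = kg of return scrap, x3 = kg of ferromanganese, x4 = kg of pig iron, x5 = kg of silicomanganese, x6 = kg of scrap grade B.
min 0.6x1 + 0.31x2 + 2.13x3 + 0.55x4 + 1.73x5 + 0.58x6 s.t.:
  2.7x1 + 3.3x2 + 63x3 + 45.8x4 + 15.9x5 + 3.3x6 ≥ 77.2   (carbon)
  1x1 + 5x2 + 1x6 ≥ 6   (nickel)
  3x1 + 4x2 + 10x3 + 13x4 + 163x5 + 3x6 ≥ 128   (silicon)
  x1, x2, x3, x4, x5, x6 ≥ 0.
The minimum-cost mix takes nothing from steel scrap, ferromanganese, scrap grade B — only return scrap, pig iron, silicomanganese. There the carbon, nickel, silicon constraints are tight.
That vertex is x2 = 1.2, x4 = 1.375, x5 = 0.6462.
Cost = 0.31·1.2 + 0.55·1.375 + 1.73·0.6462 = 2.2462.

€2.25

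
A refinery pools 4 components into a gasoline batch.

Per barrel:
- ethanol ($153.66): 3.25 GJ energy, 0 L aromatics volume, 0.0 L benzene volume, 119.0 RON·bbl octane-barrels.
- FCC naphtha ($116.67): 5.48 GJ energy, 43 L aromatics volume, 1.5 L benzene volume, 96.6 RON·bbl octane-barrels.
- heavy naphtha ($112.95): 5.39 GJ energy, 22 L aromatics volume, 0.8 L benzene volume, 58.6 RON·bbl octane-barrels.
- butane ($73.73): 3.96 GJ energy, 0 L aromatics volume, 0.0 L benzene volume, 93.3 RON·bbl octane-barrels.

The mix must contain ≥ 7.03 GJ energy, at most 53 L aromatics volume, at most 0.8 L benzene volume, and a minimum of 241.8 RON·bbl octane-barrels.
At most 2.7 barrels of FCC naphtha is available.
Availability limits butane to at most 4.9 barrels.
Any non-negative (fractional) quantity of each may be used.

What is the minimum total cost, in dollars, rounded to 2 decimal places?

Set it up as a linear program. Let x1 = barrels of ethanol, x2 = barrels of FCC naphtha, x3 = barrels of heavy naphtha, x4 = barrels of butane.
Minimize 153.66x1 + 116.67x2 + 112.95x3 + 73.73x4 with:
  3.25x1 + 5.48x2 + 5.39x3 + 3.96x4 ≥ 7.03   (energy)
  43x2 + 22x3 ≤ 53   (aromatics volume)
  1.5x2 + 0.8x3 ≤ 0.8   (benzene volume)
  119x1 + 96.6x2 + 58.6x3 + 93.3x4 ≥ 241.8   (octane-barrels)
  x2 ≤ 2.7
  x4 ≤ 4.9
  x1, x2, x3, x4 ≥ 0.
The cheapest feasible vertex uses only butane; ethanol, FCC naphtha, heavy naphtha are not used. The octane-barrels requirement is met with equality.
That vertex is x4 = 2.5916.
Total cost: 73.73·2.5916 = 191.0787.

$191.08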